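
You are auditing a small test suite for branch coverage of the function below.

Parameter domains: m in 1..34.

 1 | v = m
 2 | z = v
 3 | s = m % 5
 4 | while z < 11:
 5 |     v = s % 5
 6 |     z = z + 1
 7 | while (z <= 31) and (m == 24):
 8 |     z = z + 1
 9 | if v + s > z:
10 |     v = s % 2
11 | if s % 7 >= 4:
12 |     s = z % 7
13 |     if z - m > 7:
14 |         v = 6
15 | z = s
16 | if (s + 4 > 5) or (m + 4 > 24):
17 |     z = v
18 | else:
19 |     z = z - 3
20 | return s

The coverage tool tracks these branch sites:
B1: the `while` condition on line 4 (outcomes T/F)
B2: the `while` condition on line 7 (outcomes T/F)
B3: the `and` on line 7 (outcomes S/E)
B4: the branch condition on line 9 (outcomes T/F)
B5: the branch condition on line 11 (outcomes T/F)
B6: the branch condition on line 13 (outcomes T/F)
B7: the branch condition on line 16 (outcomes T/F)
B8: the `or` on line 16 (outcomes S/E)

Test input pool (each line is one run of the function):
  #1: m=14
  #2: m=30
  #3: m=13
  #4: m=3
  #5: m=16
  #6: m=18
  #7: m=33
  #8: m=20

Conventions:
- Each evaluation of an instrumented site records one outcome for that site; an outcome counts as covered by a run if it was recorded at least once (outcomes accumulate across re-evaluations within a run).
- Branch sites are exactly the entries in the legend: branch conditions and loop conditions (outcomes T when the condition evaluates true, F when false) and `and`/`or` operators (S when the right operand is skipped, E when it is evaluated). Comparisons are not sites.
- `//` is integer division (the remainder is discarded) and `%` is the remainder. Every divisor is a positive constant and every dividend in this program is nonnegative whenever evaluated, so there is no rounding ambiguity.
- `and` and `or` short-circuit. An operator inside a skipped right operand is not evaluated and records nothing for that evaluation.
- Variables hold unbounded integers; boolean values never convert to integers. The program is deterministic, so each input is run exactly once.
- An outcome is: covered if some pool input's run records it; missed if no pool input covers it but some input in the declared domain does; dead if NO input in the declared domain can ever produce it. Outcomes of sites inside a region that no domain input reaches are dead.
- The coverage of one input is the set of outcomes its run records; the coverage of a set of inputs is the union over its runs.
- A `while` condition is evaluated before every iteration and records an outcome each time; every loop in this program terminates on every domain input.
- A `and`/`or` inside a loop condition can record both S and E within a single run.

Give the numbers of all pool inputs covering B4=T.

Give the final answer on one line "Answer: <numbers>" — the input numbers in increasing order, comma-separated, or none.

input #1 (m=14): hits B4=T
input #2 (m=30): never hits B4=T
input #3 (m=13): hits B4=T
input #4 (m=3): never hits B4=T
input #5 (m=16): hits B4=T
input #6 (m=18): hits B4=T
input #7 (m=33): hits B4=T
input #8 (m=20): never hits B4=T

Answer: 1, 3, 5, 6, 7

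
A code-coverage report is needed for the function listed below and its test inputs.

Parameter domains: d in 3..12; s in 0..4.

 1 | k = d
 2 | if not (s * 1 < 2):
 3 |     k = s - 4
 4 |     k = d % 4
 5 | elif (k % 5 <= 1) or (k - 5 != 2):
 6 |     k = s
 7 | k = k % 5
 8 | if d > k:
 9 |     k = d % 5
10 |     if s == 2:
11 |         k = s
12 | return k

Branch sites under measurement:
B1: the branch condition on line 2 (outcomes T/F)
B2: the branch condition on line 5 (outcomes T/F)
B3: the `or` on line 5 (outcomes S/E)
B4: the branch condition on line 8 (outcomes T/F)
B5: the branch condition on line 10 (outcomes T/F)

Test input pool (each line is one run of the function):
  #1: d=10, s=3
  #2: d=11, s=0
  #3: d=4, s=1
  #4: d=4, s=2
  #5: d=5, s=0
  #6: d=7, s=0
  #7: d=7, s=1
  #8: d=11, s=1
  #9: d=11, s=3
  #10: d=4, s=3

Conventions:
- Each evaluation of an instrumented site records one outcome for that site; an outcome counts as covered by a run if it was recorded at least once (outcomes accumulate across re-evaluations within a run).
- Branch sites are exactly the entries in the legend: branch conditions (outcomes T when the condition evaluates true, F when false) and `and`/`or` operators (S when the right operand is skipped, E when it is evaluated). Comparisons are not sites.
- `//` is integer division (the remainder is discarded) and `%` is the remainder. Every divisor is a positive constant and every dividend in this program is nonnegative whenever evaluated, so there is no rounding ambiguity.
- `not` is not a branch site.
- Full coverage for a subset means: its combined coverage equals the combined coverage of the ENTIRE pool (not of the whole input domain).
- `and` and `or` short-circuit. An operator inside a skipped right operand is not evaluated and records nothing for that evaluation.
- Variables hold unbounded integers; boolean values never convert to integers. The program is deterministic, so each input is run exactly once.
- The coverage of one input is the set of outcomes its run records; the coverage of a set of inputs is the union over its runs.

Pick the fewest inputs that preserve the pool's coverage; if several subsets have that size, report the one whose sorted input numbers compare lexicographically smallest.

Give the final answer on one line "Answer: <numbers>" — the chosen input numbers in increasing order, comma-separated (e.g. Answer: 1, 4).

run #1 (d=10, s=3) records B1=T, B4=T, B5=F
run #2 (d=11, s=0) records B1=F, B2=T, B3=S, B4=T, B5=F
run #3 (d=4, s=1) records B1=F, B2=T, B3=E, B4=T, B5=F
run #4 (d=4, s=2) records B1=T, B4=T, B5=T
run #5 (d=5, s=0) records B1=F, B2=T, B3=S, B4=T, B5=F
run #6 (d=7, s=0) records B1=F, B2=F, B3=E, B4=T, B5=F
run #7 (d=7, s=1) records B1=F, B2=F, B3=E, B4=T, B5=F
run #8 (d=11, s=1) records B1=F, B2=T, B3=S, B4=T, B5=F
run #9 (d=11, s=3) records B1=T, B4=T, B5=F
run #10 (d=4, s=3) records B1=T, B4=T, B5=F
the full pool covers 9 outcomes: B1=T, B1=F, B2=T, B2=F, B3=S, B3=E, B4=T, B5=T, B5=F
every size-1 subset falls short of the 9 outcomes (best: 5/9)
every size-2 subset falls short of the 9 outcomes (best: 7/9)
the canonical winner is {2, 4, 6}: size 3, full 9-outcome coverage, earliest index list among size-3 covers

Answer: 2, 4, 6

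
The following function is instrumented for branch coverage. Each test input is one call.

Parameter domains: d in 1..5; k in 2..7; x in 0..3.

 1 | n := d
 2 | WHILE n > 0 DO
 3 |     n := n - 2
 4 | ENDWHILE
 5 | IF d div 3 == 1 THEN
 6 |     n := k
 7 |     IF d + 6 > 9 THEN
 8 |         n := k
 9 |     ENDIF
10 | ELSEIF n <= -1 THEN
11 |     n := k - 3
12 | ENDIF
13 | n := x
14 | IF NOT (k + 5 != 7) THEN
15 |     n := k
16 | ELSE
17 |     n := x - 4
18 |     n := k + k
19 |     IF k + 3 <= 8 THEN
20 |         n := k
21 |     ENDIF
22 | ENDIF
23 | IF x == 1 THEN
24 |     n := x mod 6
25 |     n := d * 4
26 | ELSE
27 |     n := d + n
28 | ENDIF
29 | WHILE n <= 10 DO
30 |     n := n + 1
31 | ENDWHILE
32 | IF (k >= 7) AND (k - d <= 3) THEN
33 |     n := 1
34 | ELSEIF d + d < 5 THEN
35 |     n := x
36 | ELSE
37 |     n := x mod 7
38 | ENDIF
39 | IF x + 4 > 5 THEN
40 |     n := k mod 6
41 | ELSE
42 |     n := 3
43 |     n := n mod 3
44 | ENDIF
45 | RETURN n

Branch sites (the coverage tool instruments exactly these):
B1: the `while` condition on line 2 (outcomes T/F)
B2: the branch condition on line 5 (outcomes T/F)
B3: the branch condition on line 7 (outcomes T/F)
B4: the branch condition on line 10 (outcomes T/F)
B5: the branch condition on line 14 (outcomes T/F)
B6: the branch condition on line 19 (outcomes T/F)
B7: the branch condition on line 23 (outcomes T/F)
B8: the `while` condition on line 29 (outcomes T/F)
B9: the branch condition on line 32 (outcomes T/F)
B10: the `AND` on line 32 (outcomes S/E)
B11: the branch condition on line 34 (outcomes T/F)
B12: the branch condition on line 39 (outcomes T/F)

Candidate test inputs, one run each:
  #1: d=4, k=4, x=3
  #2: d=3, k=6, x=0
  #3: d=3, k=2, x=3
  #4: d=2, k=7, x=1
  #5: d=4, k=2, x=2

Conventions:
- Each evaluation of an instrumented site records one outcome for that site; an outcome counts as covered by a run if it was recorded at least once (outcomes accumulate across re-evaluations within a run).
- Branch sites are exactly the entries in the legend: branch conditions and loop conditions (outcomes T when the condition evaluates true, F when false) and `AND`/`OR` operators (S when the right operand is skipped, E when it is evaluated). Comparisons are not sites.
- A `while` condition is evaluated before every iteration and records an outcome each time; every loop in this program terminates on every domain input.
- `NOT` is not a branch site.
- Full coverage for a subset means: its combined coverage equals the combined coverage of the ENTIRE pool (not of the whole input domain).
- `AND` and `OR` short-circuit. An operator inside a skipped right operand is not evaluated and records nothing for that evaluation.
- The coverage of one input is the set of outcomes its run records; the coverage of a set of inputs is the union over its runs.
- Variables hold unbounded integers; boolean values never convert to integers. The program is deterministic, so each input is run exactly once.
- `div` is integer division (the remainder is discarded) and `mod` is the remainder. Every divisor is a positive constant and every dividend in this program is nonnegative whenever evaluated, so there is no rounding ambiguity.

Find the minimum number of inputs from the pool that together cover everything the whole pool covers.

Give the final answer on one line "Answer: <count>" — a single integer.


test 1 (d=4, k=4, x=3) hits B1=T, B1=F, B2=T, B3=T, B5=F, B6=T, B7=F, B8=T, B8=F, B9=F, B10=S, B11=F, B12=T
test 2 (d=3, k=6, x=0) hits B1=T, B1=F, B2=T, B3=F, B5=F, B6=F, B7=F, B8=F, B9=F, B10=S, B11=F, B12=F
test 3 (d=3, k=2, x=3) hits B1=T, B1=F, B2=T, B3=F, B5=T, B7=F, B8=T, B8=F, B9=F, B10=S, B11=F, B12=T
test 4 (d=2, k=7, x=1) hits B1=T, B1=F, B2=F, B4=F, B5=F, B6=F, B7=T, B8=T, B8=F, B9=F, B10=E, B11=T, B12=F
test 5 (d=4, k=2, x=2) hits B1=T, B1=F, B2=T, B3=T, B5=T, B7=F, B8=T, B8=F, B9=F, B10=S, B11=F, B12=T
together the pool reaches 22 outcomes: B1=T, B1=F, B2=T, B2=F, B3=T, B3=F, B4=F, B5=T, B5=F, B6=T, B6=F, B7=T, B7=F, B8=T, B8=F, B9=F, B10=S, B10=E, B11=T, B11=F, B12=T, B12=F
checked all size-1 subsets: none covers 22 outcomes (max 13/22)
checked all size-2 subsets: none covers 22 outcomes (max 20/22)
the canonical winner is {1, 3, 4}: size 3, full 22-outcome coverage, earliest index list among size-3 covers
Answer: 3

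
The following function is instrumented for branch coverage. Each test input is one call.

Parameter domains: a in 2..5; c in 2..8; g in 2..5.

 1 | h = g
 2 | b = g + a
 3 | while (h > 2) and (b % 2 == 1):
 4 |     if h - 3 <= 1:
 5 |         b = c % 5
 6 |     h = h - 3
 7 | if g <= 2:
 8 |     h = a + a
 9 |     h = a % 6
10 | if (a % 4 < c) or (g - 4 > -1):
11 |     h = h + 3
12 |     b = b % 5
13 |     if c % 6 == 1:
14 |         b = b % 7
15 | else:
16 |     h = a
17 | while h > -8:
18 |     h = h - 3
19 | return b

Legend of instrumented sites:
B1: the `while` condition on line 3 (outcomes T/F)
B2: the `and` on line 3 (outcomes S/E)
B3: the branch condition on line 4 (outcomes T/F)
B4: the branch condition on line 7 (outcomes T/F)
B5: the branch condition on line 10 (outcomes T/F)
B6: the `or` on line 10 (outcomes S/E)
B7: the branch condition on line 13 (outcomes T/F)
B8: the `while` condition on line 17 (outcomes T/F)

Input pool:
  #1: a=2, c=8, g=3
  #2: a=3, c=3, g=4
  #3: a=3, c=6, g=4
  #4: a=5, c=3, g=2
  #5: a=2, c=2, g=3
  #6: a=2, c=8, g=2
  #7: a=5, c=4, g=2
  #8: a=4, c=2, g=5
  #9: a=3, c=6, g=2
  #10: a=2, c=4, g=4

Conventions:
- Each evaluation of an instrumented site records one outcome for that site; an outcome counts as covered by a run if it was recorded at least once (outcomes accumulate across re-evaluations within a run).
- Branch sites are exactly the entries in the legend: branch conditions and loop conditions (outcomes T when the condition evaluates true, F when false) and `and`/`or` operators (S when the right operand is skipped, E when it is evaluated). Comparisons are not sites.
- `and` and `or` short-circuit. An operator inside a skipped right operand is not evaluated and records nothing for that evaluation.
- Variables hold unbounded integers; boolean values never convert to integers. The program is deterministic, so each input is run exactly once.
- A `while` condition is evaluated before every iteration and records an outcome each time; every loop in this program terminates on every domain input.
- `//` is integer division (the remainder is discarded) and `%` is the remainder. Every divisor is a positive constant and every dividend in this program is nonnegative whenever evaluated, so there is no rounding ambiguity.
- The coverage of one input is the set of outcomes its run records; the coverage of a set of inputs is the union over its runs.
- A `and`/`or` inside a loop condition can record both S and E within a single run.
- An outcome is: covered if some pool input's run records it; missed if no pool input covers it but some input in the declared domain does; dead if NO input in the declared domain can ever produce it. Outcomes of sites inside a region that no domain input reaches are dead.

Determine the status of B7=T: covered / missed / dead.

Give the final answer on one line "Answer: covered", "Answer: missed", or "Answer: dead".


no pool input records B7=T
but domain input (a=2, c=7, g=2) does record it -> reachable, so missed
Answer: missed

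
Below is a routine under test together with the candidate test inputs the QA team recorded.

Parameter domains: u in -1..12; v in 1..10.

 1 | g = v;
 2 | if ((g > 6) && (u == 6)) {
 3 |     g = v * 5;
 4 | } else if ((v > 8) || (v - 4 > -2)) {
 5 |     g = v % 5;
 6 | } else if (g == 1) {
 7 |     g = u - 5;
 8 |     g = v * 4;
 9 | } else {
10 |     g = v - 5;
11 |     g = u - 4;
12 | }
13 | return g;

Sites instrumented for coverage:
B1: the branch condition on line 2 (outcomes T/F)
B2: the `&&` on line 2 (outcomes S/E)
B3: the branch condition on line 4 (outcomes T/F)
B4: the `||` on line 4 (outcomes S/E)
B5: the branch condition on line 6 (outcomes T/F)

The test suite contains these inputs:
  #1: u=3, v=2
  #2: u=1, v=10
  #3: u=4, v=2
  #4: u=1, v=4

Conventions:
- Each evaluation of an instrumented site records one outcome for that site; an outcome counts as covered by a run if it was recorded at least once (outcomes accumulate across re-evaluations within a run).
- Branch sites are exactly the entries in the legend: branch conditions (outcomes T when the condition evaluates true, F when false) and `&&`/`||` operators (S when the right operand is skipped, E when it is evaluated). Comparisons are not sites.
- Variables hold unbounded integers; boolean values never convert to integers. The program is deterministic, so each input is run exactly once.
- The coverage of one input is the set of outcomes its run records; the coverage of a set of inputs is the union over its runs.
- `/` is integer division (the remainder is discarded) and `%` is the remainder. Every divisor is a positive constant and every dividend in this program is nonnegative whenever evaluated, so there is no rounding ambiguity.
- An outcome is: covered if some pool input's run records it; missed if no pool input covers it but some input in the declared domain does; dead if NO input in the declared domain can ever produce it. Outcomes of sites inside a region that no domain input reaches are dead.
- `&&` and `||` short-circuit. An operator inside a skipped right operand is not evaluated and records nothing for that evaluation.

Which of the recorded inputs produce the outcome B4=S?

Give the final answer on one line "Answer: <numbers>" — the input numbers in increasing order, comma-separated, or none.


input #1 (u=3, v=2): misses B4=S
input #2 (u=1, v=10): covers B4=S
input #3 (u=4, v=2): misses B4=S
input #4 (u=1, v=4): misses B4=S
Answer: 2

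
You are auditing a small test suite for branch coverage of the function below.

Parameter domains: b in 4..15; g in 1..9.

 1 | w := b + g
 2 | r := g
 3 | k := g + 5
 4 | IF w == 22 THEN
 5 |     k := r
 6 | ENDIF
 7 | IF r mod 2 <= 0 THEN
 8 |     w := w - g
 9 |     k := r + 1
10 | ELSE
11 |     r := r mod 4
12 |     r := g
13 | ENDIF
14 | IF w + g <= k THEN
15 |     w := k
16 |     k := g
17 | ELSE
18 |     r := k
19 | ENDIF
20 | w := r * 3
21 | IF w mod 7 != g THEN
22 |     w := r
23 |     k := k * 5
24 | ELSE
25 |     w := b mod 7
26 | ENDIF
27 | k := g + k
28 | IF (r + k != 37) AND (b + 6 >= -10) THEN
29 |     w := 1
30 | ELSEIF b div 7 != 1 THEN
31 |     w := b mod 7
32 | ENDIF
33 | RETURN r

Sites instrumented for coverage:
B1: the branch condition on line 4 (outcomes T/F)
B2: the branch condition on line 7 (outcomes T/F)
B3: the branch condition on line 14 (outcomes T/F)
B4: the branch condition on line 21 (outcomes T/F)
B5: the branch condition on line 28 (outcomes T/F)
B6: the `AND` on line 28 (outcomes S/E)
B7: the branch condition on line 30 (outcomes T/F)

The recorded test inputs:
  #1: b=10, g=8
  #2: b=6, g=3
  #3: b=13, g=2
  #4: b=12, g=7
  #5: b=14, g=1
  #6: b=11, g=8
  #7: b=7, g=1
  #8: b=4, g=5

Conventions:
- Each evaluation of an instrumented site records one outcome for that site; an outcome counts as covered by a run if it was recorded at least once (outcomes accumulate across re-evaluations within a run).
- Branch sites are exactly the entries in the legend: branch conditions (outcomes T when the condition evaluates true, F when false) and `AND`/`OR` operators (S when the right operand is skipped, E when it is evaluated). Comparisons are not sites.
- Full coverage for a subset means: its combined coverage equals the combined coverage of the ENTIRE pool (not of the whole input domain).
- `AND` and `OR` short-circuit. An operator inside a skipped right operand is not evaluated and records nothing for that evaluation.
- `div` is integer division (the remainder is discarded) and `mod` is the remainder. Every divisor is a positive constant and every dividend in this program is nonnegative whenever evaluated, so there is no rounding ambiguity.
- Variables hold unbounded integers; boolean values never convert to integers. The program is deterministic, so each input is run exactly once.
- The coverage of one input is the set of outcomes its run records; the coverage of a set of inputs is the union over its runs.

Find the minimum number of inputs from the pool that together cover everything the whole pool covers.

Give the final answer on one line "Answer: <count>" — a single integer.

input #1 (b=10, g=8): events B1->F, B2->T, B3->F, B4->T, B6->E, B5->T; covers B1=F, B2=T, B3=F, B4=T, B5=T, B6=E
input #2 (b=6, g=3): events B1->F, B2->F, B3->F, B4->F, B6->E, B5->T; covers B1=F, B2=F, B3=F, B4=F, B5=T, B6=E
input #3 (b=13, g=2): events B1->F, B2->T, B3->F, B4->F, B6->E, B5->T; covers B1=F, B2=T, B3=F, B4=F, B5=T, B6=E
input #4 (b=12, g=7): events B1->F, B2->F, B3->F, B4->T, B6->E, B5->T; covers B1=F, B2=F, B3=F, B4=T, B5=T, B6=E
input #5 (b=14, g=1): events B1->F, B2->F, B3->F, B4->T, B6->S, B5->F, B7->T; covers B1=F, B2=F, B3=F, B4=T, B5=F, B6=S, B7=T
input #6 (b=11, g=8): events B1->F, B2->T, B3->F, B4->T, B6->E, B5->T; covers B1=F, B2=T, B3=F, B4=T, B5=T, B6=E
input #7 (b=7, g=1): events B1->F, B2->F, B3->F, B4->T, B6->S, B5->F, B7->F; covers B1=F, B2=F, B3=F, B4=T, B5=F, B6=S, B7=F
input #8 (b=4, g=5): events B1->F, B2->F, B3->F, B4->T, B6->E, B5->T; covers B1=F, B2=F, B3=F, B4=T, B5=T, B6=E
pool-wide coverage (12 outcomes): B1=F, B2=T, B2=F, B3=F, B4=T, B4=F, B5=T, B5=F, B6=S, B6=E, B7=T, B7=F
every size-1 subset falls short of the 12 outcomes (best: 7/12)
every size-2 subset falls short of the 12 outcomes (best: 11/12)
the canonical winner is {3, 5, 7}: size 3, full 12-outcome coverage, earliest index list among size-3 covers

Answer: 3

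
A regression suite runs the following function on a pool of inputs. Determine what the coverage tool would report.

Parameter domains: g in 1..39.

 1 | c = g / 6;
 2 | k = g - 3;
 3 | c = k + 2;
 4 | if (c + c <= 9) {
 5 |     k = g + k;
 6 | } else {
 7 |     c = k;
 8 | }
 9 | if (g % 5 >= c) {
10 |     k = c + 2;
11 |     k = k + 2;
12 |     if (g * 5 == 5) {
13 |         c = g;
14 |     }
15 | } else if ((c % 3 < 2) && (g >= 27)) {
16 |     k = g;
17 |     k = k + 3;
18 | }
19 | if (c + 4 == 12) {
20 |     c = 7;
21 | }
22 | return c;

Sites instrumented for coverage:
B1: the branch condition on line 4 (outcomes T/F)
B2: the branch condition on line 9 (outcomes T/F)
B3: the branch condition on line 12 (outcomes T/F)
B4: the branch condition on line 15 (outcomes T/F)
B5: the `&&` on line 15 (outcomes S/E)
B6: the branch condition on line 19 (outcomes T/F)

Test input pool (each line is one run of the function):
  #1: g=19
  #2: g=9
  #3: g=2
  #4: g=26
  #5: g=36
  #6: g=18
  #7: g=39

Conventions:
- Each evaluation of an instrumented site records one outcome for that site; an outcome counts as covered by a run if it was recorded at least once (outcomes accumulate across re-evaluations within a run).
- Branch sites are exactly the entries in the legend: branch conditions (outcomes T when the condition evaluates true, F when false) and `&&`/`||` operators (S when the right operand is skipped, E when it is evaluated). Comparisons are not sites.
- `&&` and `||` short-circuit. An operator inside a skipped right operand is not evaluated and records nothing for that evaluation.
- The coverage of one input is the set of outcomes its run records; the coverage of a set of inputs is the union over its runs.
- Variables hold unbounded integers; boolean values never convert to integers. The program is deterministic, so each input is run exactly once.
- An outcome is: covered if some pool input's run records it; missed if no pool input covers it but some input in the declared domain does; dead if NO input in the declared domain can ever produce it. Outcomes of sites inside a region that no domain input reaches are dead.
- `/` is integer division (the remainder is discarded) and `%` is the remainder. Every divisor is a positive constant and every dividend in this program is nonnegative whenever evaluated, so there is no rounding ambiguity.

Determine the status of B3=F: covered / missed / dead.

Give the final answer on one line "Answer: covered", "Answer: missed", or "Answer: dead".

B3=F is recorded by pool input(s) 3 -> covered

Answer: covered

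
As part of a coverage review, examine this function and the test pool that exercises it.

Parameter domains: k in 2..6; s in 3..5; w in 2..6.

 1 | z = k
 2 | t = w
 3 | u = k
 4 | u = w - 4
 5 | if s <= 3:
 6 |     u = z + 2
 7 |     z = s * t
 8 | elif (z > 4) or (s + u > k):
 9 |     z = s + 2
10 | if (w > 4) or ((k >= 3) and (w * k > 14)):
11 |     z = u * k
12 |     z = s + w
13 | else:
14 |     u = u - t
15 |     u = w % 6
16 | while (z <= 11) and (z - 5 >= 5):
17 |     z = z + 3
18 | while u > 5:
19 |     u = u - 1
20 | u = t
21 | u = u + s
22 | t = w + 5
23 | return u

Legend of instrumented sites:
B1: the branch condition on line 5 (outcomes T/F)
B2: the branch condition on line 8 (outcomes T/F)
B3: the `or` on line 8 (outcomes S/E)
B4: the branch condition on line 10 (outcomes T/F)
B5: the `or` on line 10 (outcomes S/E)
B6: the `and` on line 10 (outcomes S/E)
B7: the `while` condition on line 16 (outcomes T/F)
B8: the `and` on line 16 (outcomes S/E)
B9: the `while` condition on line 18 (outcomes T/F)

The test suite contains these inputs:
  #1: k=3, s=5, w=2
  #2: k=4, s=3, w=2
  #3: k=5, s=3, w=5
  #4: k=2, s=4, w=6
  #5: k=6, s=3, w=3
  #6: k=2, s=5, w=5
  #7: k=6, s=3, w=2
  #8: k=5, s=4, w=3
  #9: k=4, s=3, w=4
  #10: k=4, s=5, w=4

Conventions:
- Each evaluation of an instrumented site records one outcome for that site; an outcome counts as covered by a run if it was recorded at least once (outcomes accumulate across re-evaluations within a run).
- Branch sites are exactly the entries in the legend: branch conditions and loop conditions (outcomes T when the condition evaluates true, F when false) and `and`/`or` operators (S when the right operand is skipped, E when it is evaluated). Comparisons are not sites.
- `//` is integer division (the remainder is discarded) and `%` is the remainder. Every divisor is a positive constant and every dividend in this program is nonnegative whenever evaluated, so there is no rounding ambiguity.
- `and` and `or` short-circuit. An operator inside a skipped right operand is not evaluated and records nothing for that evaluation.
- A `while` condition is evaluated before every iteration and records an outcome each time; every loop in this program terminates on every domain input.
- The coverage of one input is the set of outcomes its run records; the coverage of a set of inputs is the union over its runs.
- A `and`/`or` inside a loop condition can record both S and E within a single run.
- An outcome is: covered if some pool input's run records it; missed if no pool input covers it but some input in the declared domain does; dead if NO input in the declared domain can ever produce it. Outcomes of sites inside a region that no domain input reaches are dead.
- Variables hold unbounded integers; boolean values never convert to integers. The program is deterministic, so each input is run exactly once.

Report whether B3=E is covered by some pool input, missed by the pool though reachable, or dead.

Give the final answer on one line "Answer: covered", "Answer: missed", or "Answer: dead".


B3=E is recorded by pool input(s) 1, 4, 6, 10 -> covered
Answer: covered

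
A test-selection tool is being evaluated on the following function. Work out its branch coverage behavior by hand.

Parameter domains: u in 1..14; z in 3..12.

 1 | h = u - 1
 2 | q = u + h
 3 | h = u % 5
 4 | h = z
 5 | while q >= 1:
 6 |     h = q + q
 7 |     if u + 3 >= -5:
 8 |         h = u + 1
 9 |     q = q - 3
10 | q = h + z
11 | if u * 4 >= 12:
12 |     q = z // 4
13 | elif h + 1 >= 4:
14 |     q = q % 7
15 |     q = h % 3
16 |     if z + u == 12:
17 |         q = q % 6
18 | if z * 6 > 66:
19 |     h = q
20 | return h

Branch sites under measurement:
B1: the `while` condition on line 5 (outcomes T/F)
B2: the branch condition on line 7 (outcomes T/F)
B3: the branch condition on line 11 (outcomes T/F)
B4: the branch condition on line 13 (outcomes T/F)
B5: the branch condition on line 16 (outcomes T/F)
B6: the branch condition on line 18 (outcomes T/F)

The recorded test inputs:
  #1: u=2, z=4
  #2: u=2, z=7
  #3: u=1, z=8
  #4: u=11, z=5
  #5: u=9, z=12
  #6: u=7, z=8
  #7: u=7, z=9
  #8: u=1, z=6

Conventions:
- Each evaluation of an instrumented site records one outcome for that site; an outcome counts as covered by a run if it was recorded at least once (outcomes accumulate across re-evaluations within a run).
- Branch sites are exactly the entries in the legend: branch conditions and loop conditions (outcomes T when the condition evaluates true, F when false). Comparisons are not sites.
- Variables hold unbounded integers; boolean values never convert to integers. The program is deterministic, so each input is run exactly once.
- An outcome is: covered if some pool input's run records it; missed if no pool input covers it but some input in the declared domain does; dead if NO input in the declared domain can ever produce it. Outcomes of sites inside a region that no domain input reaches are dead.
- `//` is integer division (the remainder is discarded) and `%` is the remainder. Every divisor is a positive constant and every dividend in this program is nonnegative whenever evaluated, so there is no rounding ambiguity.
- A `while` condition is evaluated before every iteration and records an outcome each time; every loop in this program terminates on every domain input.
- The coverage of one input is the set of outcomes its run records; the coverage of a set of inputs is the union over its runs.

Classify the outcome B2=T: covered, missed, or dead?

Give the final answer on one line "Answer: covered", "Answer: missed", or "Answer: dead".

B2=T is recorded by pool input(s) 1, 2, 3, 4, 5, 6, 7, 8 -> covered

Answer: covered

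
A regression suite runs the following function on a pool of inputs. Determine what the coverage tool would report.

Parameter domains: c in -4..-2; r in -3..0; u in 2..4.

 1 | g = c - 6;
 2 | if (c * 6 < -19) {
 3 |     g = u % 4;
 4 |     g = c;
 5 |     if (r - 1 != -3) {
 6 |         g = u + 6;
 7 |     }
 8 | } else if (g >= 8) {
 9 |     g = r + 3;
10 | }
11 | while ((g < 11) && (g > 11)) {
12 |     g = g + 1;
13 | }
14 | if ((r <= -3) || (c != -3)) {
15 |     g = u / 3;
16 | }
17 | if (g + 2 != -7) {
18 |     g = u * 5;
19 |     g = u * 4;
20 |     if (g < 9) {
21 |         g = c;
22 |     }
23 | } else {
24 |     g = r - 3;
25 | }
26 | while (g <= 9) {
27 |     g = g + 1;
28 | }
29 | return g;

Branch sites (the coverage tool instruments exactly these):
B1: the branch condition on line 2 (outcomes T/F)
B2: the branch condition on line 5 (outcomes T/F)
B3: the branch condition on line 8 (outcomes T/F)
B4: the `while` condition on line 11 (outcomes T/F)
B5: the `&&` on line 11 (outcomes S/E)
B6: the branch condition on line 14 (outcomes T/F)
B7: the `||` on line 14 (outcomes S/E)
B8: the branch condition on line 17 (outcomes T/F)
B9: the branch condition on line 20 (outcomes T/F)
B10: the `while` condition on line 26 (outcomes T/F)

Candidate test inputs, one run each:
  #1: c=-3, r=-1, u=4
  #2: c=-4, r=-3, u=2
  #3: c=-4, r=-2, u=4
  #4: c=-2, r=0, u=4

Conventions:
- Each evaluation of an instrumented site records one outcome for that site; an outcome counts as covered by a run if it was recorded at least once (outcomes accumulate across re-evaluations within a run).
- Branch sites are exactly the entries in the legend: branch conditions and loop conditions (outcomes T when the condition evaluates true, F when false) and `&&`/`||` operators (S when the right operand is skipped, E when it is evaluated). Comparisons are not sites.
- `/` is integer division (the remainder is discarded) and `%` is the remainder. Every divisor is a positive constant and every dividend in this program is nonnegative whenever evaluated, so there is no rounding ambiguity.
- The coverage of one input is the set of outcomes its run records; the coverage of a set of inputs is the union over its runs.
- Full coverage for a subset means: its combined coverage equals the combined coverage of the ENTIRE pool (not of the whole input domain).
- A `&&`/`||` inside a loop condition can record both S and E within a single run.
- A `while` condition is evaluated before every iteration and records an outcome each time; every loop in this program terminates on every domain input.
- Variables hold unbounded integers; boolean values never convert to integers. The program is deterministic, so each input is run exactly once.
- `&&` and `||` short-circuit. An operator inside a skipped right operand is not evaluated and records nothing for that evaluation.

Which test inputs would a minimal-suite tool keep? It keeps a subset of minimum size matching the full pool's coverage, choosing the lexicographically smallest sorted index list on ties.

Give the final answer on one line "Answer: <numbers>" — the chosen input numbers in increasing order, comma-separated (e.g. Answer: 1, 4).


#1 (c=-3, r=-1, u=4) -> covered: B1=F, B3=F, B4=F, B5=E, B6=F, B7=E, B8=F, B10=T, B10=F
#2 (c=-4, r=-3, u=2) -> covered: B1=T, B2=T, B4=F, B5=E, B6=T, B7=S, B8=T, B9=T, B10=T, B10=F
#3 (c=-4, r=-2, u=4) -> covered: B1=T, B2=F, B4=F, B5=E, B6=T, B7=E, B8=T, B9=F, B10=F
#4 (c=-2, r=0, u=4) -> covered: B1=F, B3=F, B4=F, B5=E, B6=T, B7=E, B8=T, B9=F, B10=F
together the pool reaches 17 outcomes: B1=T, B1=F, B2=T, B2=F, B3=F, B4=F, B5=E, B6=T, B6=F, B7=S, B7=E, B8=T, B8=F, B9=T, B9=F, B10=T, B10=F
no size-1 subset reaches all 17 outcomes (best union: 10/17)
no size-2 subset reaches all 17 outcomes (best union: 15/17)
size 3: inputs {1, 2, 3} cover all 17 outcomes, and no lexicographically smaller subset of this size does
Answer: 1, 2, 3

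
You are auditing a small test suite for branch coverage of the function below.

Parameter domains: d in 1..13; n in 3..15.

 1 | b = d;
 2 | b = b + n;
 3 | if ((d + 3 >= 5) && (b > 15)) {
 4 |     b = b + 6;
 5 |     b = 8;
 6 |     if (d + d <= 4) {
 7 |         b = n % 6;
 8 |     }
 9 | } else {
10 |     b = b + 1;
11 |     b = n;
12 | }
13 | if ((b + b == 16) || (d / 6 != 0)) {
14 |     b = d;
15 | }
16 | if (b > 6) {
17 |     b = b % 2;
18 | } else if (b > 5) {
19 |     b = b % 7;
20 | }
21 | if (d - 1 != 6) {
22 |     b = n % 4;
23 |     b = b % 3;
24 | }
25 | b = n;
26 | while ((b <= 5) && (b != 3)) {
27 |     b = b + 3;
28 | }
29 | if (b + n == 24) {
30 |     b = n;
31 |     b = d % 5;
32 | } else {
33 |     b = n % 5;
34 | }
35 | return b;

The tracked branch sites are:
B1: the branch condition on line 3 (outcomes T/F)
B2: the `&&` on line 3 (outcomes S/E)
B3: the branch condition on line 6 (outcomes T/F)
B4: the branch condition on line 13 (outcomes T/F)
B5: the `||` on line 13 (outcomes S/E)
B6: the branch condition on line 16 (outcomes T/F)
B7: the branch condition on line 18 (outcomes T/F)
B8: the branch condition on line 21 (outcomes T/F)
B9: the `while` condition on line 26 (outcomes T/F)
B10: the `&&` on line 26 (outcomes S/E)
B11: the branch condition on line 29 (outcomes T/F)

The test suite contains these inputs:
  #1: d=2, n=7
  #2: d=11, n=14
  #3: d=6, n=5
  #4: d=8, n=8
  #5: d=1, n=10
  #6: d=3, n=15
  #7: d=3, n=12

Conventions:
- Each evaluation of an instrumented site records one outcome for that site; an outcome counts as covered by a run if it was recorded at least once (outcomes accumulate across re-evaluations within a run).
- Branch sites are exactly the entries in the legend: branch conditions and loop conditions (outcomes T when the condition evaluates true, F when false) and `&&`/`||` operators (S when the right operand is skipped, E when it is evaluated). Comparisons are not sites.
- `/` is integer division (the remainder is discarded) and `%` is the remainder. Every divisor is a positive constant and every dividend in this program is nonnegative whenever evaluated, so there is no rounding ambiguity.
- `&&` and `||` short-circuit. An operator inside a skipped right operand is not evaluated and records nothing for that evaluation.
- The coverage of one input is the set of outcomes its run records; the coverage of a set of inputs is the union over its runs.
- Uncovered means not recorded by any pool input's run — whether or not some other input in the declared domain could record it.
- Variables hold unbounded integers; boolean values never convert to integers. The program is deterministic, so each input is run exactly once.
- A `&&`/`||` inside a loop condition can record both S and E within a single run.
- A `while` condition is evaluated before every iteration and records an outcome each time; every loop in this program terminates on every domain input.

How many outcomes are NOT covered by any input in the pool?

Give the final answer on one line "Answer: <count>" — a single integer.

input #1 (d=2, n=7): events B2->E, B1->F, B5->E, B4->F, B6->T, B8->T, B10->S, B9->F, B11->F; covers B1=F, B2=E, B4=F, B5=E, B6=T, B8=T, B9=F, B10=S, B11=F
input #2 (d=11, n=14): events B2->E, B1->T, B3->F, B5->S, B4->T, B6->T, B8->T, B10->S, B9->F, B11->F; covers B1=T, B2=E, B3=F, B4=T, B5=S, B6=T, B8=T, B9=F, B10=S, B11=F
input #3 (d=6, n=5): events B2->E, B1->F, B5->E, B4->T, B6->F, B7->T, B8->T, B10->E, B9->T, B10->S, B9->F, B11->F; covers B1=F, B2=E, B4=T, B5=E, B6=F, B7=T, B8=T, B9=T, B9=F, B10=S, B10=E, B11=F
input #4 (d=8, n=8): events B2->E, B1->T, B3->F, B5->S, B4->T, B6->T, B8->T, B10->S, B9->F, B11->F; covers B1=T, B2=E, B3=F, B4=T, B5=S, B6=T, B8=T, B9=F, B10=S, B11=F
input #5 (d=1, n=10): events B2->S, B1->F, B5->E, B4->F, B6->T, B8->T, B10->S, B9->F, B11->F; covers B1=F, B2=S, B4=F, B5=E, B6=T, B8=T, B9=F, B10=S, B11=F
input #6 (d=3, n=15): events B2->E, B1->T, B3->F, B5->S, B4->T, B6->F, B7->F, B8->T, B10->S, B9->F, B11->F; covers B1=T, B2=E, B3=F, B4=T, B5=S, B6=F, B7=F, B8=T, B9=F, B10=S, B11=F
input #7 (d=3, n=12): events B2->E, B1->F, B5->E, B4->F, B6->T, B8->T, B10->S, B9->F, B11->T; covers B1=F, B2=E, B4=F, B5=E, B6=T, B8=T, B9=F, B10=S, B11=T
union over the pool: B1=T, B1=F, B2=S, B2=E, B3=F, B4=T, B4=F, B5=S, B5=E, B6=T, B6=F, B7=T, B7=F, B8=T, B9=T, B9=F, B10=S, B10=E, B11=T, B11=F
uncovered (2 of 22): B3=T, B8=F

Answer: 2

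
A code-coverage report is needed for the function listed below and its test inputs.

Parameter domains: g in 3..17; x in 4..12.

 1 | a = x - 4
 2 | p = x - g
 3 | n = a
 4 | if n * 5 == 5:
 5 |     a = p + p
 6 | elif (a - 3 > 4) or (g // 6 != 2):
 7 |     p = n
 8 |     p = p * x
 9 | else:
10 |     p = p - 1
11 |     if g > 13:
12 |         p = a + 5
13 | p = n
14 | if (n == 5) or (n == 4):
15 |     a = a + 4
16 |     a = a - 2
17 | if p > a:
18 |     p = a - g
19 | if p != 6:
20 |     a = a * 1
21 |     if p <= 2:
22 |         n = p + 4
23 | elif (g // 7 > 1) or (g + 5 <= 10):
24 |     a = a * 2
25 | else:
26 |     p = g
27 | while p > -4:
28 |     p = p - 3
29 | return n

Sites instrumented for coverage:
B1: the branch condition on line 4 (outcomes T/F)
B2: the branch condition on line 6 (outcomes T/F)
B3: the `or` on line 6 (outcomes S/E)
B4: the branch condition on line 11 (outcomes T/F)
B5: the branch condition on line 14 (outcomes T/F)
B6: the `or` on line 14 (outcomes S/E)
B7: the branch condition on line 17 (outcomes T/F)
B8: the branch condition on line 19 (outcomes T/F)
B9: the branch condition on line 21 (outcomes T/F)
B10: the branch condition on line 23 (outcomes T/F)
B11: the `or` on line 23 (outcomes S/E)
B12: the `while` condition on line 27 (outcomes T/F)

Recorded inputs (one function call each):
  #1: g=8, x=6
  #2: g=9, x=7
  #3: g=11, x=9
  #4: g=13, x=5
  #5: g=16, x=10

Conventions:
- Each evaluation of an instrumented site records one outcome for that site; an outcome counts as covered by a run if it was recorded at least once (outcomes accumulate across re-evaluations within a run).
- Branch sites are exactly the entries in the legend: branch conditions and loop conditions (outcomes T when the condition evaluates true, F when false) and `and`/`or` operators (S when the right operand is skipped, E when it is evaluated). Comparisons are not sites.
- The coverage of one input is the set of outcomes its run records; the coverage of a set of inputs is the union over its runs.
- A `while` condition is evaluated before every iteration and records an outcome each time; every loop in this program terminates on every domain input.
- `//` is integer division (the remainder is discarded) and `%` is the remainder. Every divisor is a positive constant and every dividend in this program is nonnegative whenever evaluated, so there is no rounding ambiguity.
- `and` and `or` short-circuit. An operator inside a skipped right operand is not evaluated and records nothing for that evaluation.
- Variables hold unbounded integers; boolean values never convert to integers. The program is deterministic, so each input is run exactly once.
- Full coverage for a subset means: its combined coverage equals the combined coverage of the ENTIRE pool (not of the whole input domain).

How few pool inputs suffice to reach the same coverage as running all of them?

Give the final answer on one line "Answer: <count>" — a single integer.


test 1 (g=8, x=6) fires B1->F, B3->E, B2->T, B6->E, B5->F, B7->F, B8->T, B9->T, B12->T, B12->T, B12->F; hits B1=F, B2=T, B3=E, B5=F, B6=E, B7=F, B8=T, B9=T, B12=T, B12=F
test 2 (g=9, x=7) fires B1->F, B3->E, B2->T, B6->E, B5->F, B7->F, B8->T, B9->F, B12->T, B12->T, B12->T, B12->F; hits B1=F, B2=T, B3=E, B5=F, B6=E, B7=F, B8=T, B9=F, B12=T, B12=F
test 3 (g=11, x=9) fires B1->F, B3->E, B2->T, B6->S, B5->T, B7->F, B8->T, B9->F, B12->T, B12->T, B12->T, B12->F; hits B1=F, B2=T, B3=E, B5=T, B6=S, B7=F, B8=T, B9=F, B12=T, B12=F
test 4 (g=13, x=5) fires B1->T, B6->E, B5->F, B7->T, B8->T, B9->T, B12->F; hits B1=T, B5=F, B6=E, B7=T, B8=T, B9=T, B12=F
test 5 (g=16, x=10) fires B1->F, B3->E, B2->F, B4->T, B6->E, B5->F, B7->F, B8->F, B11->S, B10->T, B12->T, B12->T, B12->T, B12->T, ...; hits B1=F, B2=F, B3=E, B4=T, B5=F, B6=E, B7=F, B8=F, B10=T, B11=S, B12=T, B12=F
union over all inputs: B1=T, B1=F, B2=T, B2=F, B3=E, B4=T, B5=T, B5=F, B6=S, B6=E, B7=T, B7=F, B8=T, B8=F, B9=T, B9=F, B10=T, B11=S, B12=T, B12=F (20 outcomes)
checked all size-1 subsets: none covers 20 outcomes (max 12/20)
checked all size-2 subsets: none covers 20 outcomes (max 17/20)
inputs {3, 4, 5} (size 3) cover everything; no size-3 subset with a lexicographically smaller index list covers all 20
Answer: 3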